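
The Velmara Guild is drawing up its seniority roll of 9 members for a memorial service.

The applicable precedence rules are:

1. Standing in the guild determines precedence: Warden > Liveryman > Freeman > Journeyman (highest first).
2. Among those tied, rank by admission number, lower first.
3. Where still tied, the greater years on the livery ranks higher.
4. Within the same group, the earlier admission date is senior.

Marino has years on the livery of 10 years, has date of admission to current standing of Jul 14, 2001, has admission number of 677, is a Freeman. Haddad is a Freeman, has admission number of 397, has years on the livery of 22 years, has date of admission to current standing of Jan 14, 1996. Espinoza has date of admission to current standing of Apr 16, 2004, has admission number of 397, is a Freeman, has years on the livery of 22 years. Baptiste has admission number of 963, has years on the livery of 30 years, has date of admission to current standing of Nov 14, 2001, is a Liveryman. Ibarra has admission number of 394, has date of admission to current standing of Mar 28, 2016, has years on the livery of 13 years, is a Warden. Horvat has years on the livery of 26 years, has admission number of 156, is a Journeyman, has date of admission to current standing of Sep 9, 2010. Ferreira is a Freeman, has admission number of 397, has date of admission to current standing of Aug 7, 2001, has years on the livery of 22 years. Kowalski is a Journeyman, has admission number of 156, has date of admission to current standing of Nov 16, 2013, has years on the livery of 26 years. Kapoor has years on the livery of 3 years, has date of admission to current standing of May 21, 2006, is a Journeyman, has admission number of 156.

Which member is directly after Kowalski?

By standing in the guild: Ibarra (Warden); then Baptiste (Liveryman); then Haddad, Ferreira, Espinoza and Marino (Freeman); then Horvat, Kowalski and Kapoor (Journeyman).
Among Haddad, Ferreira, Espinoza and Marino, by admission number (lower first): Haddad, Ferreira and Espinoza (397) before Marino (677).
Haddad, Ferreira and Espinoza all have years on the livery 22 years, so the next rule applies.
Among Haddad, Ferreira and Espinoza, by date of admission to current standing (earlier first): Haddad (Jan 14, 1996) before Ferreira (Aug 7, 2001) before Espinoza (Apr 16, 2004).
Horvat, Kowalski and Kapoor all have admission number 156, so the next rule applies.
Among Horvat, Kowalski and Kapoor, by years on the livery (higher first): Horvat and Kowalski (26 years) before Kapoor (3 years).
Among Horvat and Kowalski, by date of admission to current standing (earlier first): Horvat (Sep 9, 2010) before Kowalski (Nov 16, 2013).
Order: Ibarra, Baptiste, Haddad, Ferreira, Espinoza, Marino, Horvat, Kowalski, Kapoor.

Kapoor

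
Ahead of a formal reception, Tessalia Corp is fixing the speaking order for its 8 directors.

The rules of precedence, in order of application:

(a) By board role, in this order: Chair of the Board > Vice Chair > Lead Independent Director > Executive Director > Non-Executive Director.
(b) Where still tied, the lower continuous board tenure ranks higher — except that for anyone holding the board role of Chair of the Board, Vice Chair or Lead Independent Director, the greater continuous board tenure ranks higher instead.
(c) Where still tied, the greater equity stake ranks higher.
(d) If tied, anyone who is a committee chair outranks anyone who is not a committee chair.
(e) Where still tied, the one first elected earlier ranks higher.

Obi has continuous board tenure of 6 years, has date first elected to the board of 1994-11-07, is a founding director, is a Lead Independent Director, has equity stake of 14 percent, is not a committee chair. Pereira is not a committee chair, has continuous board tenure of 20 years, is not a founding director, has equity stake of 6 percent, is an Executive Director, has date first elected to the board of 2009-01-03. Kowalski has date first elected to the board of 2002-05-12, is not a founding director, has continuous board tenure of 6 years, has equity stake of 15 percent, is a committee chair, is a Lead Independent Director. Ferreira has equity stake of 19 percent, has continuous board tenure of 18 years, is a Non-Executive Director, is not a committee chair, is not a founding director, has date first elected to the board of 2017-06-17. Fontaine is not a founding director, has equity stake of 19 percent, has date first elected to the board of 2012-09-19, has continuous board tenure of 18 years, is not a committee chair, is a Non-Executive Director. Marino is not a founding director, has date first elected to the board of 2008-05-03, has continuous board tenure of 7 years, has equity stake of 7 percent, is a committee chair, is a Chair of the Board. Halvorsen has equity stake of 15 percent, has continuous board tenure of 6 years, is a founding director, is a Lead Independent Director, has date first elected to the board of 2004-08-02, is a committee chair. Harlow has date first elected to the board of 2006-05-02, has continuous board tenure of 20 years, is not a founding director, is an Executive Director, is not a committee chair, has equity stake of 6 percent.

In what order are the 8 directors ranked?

By board role: Marino (Chair of the Board); then Kowalski, Halvorsen and Obi (Lead Independent Director); then Harlow and Pereira (Executive Director); then Fontaine and Ferreira (Non-Executive Director).
Kowalski, Halvorsen and Obi all have continuous board tenure 6 years, so the next rule applies.
Among Kowalski, Halvorsen and Obi, by equity stake (higher first): Kowalski and Halvorsen (15 percent) before Obi (14 percent).
Kowalski and Halvorsen are each a committee chair, so the next rule applies.
Among Kowalski and Halvorsen, by date first elected to the board (earlier first): Kowalski (2002-05-12) before Halvorsen (2004-08-02).
Harlow and Pereira both have continuous board tenure 20 years, so the next rule applies.
Harlow and Pereira both have equity stake 6 percent, so the next rule applies.
Harlow and Pereira are each not a committee chair, so the next rule applies.
Among Harlow and Pereira, by date first elected to the board (earlier first): Harlow (2006-05-02) before Pereira (2009-01-03).
Fontaine and Ferreira both have continuous board tenure 18 years, so the next rule applies.
Fontaine and Ferreira both have equity stake 19 percent, so the next rule applies.
Fontaine and Ferreira are each not a committee chair, so the next rule applies.
Among Fontaine and Ferreira, by date first elected to the board (earlier first): Fontaine (2012-09-19) before Ferreira (2017-06-17).
Full order: Marino, Kowalski, Halvorsen, Obi, Harlow, Pereira, Fontaine, Ferreira.

Marino, Kowalski, Halvorsen, Obi, Harlow, Pereira, Fontaine, Ferreira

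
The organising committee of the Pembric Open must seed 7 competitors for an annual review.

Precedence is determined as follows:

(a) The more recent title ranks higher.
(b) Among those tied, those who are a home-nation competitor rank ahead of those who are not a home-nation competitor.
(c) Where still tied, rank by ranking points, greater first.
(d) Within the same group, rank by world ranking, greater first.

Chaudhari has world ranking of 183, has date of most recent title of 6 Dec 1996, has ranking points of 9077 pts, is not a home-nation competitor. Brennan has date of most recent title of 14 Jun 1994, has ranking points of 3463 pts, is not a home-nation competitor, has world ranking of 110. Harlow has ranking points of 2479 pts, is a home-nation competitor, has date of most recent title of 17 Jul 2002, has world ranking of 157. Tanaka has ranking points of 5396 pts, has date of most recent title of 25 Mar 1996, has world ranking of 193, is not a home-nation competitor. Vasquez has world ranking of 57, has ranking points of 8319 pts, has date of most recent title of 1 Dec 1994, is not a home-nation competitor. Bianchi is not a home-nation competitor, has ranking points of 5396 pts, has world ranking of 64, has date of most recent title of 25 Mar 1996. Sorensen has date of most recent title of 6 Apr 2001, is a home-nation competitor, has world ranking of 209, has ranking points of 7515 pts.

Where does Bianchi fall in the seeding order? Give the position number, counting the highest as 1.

5

By date of most recent title (later first): Harlow (17 Jul 2002); then Sorensen (6 Apr 2001); then Chaudhari (6 Dec 1996); then Tanaka and Bianchi (both 25 Mar 1996); then Vasquez (1 Dec 1994); then Brennan (14 Jun 1994).
Tanaka and Bianchi are each not a home-nation competitor, so the next rule applies.
Tanaka and Bianchi both have ranking points 5396 pts, so the next rule applies.
Among Tanaka and Bianchi, by world ranking (higher first): Tanaka (193) before Bianchi (64).
Order: Harlow, Sorensen, Chaudhari, Tanaka, Bianchi, Vasquez, Brennan. So position 5.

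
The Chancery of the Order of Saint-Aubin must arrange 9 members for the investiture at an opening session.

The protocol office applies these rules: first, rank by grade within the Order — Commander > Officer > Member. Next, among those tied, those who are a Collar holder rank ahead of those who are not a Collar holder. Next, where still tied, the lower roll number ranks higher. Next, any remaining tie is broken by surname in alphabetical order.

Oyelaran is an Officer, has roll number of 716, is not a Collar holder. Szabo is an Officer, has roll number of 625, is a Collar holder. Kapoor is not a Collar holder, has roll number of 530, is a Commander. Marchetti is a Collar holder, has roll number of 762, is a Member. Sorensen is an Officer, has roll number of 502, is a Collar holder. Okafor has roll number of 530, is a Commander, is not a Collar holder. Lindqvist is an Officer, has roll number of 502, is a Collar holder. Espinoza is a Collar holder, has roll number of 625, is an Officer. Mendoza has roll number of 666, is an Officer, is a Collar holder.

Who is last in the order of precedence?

By grade within the Order: Kapoor and Okafor (Commander); then Lindqvist, Sorensen, Espinoza, Szabo, Mendoza and Oyelaran (Officer); then Marchetti (Member).
Kapoor and Okafor are each not a Collar holder, so the next rule applies.
Kapoor and Okafor both have roll number 530, so the next rule applies.
Among Kapoor and Okafor, alphabetically by surname: Kapoor before Okafor.
Among Lindqvist, Sorensen, Espinoza, Szabo, Mendoza and Oyelaran, a Collar holder before not a Collar holder: Lindqvist, Sorensen, Espinoza, Szabo and Mendoza (a Collar holder) before Oyelaran (not a Collar holder).
Among Lindqvist, Sorensen, Espinoza, Szabo and Mendoza, by roll number (lower first): Lindqvist and Sorensen (502) before Espinoza and Szabo (625) before Mendoza (666).
Among Lindqvist and Sorensen, alphabetically by surname: Lindqvist before Sorensen.
Among Espinoza and Szabo, alphabetically by surname: Espinoza before Szabo.
Order: Kapoor, Okafor, Lindqvist, Sorensen, Espinoza, Szabo, Mendoza, Oyelaran, Marchetti.

Marchetti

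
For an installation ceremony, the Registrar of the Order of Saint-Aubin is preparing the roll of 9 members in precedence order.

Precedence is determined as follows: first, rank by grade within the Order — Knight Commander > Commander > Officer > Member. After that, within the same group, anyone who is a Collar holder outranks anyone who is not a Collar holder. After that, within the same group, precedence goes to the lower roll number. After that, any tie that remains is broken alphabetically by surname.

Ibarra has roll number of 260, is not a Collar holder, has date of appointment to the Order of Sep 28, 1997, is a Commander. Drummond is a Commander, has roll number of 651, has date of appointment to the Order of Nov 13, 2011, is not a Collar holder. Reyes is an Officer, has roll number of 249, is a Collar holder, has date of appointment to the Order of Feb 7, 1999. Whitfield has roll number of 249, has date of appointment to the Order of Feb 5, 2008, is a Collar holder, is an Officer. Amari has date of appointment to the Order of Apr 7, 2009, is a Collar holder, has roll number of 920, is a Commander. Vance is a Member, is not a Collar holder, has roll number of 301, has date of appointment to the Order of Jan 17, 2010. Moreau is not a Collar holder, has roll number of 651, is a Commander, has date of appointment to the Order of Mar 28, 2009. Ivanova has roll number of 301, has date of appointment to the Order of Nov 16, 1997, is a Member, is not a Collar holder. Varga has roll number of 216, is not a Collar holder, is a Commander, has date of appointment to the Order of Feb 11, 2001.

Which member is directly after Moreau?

By grade within the Order: Amari, Varga, Ibarra, Drummond and Moreau (Commander); then Reyes and Whitfield (Officer); then Ivanova and Vance (Member).
Among Amari, Varga, Ibarra, Drummond and Moreau, a Collar holder before not a Collar holder: Amari (a Collar holder) before Varga, Ibarra, Drummond and Moreau (not a Collar holder).
Among Varga, Ibarra, Drummond and Moreau, by roll number (lower first): Varga (216) before Ibarra (260) before Drummond and Moreau (651).
Among Drummond and Moreau, alphabetically by surname: Drummond before Moreau.
Reyes and Whitfield are each a Collar holder, so the next rule applies.
Reyes and Whitfield both have roll number 249, so the next rule applies.
Among Reyes and Whitfield, alphabetically by surname: Reyes before Whitfield.
Ivanova and Vance are each not a Collar holder, so the next rule applies.
Ivanova and Vance both have roll number 301, so the next rule applies.
Among Ivanova and Vance, alphabetically by surname: Ivanova before Vance.
Order: Amari, Varga, Ibarra, Drummond, Moreau, Reyes, Whitfield, Ivanova, Vance.

Reyes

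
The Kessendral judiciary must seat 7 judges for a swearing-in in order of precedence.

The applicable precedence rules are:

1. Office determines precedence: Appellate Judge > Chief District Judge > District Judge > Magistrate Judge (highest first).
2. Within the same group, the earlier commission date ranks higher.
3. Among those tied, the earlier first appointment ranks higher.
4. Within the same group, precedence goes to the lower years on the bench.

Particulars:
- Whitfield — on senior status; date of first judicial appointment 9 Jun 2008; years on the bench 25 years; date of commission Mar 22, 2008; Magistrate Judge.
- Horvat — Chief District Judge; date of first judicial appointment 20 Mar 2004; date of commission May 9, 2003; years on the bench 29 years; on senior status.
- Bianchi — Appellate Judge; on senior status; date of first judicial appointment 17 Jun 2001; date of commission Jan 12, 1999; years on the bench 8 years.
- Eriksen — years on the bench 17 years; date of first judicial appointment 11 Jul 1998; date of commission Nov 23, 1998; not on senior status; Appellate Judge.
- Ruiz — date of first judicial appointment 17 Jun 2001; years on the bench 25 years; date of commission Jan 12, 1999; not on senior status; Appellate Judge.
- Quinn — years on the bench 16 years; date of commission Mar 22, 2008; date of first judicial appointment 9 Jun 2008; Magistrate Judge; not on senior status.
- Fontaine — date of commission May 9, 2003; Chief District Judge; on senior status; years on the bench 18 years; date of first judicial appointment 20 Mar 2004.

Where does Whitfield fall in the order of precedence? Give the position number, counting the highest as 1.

By office: Eriksen, Bianchi and Ruiz (Appellate Judge); then Fontaine and Horvat (Chief District Judge); then Quinn and Whitfield (Magistrate Judge).
Among Eriksen, Bianchi and Ruiz, by date of commission (earlier first): Eriksen (Nov 23, 1998) before Bianchi and Ruiz (Jan 12, 1999).
Bianchi and Ruiz both have date of first judicial appointment 17 Jun 2001, so the next rule applies.
Among Bianchi and Ruiz, by years on the bench (lower first): Bianchi (8 years) before Ruiz (25 years).
Fontaine and Horvat both have date of commission May 9, 2003, so the next rule applies.
Fontaine and Horvat both have date of first judicial appointment 20 Mar 2004, so the next rule applies.
Among Fontaine and Horvat, by years on the bench (lower first): Fontaine (18 years) before Horvat (29 years).
Quinn and Whitfield both have date of commission Mar 22, 2008, so the next rule applies.
Quinn and Whitfield both have date of first judicial appointment 9 Jun 2008, so the next rule applies.
Among Quinn and Whitfield, by years on the bench (lower first): Quinn (16 years) before Whitfield (25 years).
Order: Eriksen, Bianchi, Ruiz, Fontaine, Horvat, Quinn, Whitfield. So position 7.

7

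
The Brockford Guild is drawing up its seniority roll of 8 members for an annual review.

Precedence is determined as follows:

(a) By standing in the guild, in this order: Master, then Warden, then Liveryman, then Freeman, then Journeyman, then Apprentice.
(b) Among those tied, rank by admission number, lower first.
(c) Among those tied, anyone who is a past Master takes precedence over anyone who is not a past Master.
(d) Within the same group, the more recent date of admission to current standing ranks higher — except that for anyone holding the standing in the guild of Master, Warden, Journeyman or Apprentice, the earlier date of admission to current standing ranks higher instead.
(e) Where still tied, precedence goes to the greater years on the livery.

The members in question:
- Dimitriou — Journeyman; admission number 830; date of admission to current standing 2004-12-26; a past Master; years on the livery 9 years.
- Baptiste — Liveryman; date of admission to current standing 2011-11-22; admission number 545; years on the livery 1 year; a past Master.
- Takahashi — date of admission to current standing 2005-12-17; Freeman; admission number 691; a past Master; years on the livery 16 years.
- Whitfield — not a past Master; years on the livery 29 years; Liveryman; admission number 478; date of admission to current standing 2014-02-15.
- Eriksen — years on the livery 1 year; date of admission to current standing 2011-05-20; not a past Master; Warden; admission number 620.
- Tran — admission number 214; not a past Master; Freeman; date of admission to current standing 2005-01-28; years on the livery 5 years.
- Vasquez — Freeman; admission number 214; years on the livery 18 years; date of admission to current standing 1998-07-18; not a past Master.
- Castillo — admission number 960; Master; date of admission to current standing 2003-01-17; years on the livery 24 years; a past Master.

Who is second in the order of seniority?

Eriksen

By standing in the guild: Castillo (Master); then Eriksen (Warden); then Whitfield and Baptiste (Liveryman); then Tran, Vasquez and Takahashi (Freeman); then Dimitriou (Journeyman).
Among Whitfield and Baptiste, by admission number (lower first): Whitfield (478) before Baptiste (545).
Among Tran, Vasquez and Takahashi, by admission number (lower first): Tran and Vasquez (214) before Takahashi (691).
Tran and Vasquez are each not a past Master, so the next rule applies.
Among Tran and Vasquez, by date of admission to current standing (later first): Tran (2005-01-28) before Vasquez (1998-07-18).
Order: Castillo, Eriksen, Whitfield, Baptiste, Tran, Vasquez, Takahashi, Dimitriou.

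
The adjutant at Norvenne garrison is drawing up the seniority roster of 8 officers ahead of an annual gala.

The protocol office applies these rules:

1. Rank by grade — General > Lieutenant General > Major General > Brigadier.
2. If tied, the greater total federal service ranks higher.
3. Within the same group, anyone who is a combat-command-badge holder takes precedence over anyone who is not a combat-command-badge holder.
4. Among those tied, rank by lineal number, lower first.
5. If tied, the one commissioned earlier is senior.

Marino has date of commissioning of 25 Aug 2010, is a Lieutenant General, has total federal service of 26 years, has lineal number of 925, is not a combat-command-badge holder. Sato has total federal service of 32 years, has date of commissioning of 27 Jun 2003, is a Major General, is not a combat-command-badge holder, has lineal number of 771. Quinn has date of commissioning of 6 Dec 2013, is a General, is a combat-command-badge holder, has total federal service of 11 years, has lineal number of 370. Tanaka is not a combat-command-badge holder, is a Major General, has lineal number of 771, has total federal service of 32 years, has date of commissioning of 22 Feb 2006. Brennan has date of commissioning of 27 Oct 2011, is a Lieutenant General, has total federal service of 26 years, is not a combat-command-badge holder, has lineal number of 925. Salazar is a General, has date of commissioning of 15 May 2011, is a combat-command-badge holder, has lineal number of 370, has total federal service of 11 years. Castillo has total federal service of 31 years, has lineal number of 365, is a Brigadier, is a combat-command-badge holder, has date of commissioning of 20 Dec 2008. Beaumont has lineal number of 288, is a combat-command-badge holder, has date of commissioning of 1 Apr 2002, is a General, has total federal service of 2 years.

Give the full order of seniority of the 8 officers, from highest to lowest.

By grade: Salazar, Quinn and Beaumont (General); then Marino and Brennan (Lieutenant General); then Sato and Tanaka (Major General); then Castillo (Brigadier).
Among Salazar, Quinn and Beaumont, by total federal service (higher first): Salazar and Quinn (11 years) before Beaumont (2 years).
Salazar and Quinn are each a combat-command-badge holder, so the next rule applies.
Salazar and Quinn both have lineal number 370, so the next rule applies.
Among Salazar and Quinn, by date of commissioning (earlier first): Salazar (15 May 2011) before Quinn (6 Dec 2013).
Marino and Brennan both have total federal service 26 years, so the next rule applies.
Marino and Brennan are each not a combat-command-badge holder, so the next rule applies.
Marino and Brennan both have lineal number 925, so the next rule applies.
Among Marino and Brennan, by date of commissioning (earlier first): Marino (25 Aug 2010) before Brennan (27 Oct 2011).
Sato and Tanaka both have total federal service 32 years, so the next rule applies.
Sato and Tanaka are each not a combat-command-badge holder, so the next rule applies.
Sato and Tanaka both have lineal number 771, so the next rule applies.
Among Sato and Tanaka, by date of commissioning (earlier first): Sato (27 Jun 2003) before Tanaka (22 Feb 2006).
Full order: Salazar, Quinn, Beaumont, Marino, Brennan, Sato, Tanaka, Castillo.

Salazar, Quinn, Beaumont, Marino, Brennan, Sato, Tanaka, Castillo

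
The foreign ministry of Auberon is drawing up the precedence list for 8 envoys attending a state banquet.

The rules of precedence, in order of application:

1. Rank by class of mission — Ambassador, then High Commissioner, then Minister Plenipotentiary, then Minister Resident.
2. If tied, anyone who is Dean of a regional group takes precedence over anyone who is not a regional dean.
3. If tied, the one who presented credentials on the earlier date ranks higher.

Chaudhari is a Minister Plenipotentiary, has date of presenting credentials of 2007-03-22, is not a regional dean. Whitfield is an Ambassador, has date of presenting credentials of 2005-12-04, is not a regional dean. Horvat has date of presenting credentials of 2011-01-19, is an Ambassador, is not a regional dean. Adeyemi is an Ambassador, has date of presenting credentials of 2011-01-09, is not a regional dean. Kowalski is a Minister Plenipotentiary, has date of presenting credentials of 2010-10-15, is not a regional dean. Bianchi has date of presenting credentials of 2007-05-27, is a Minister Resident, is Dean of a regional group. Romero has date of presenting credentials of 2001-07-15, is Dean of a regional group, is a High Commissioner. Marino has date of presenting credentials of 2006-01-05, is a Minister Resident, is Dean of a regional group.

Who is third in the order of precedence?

Horvat

By class of mission: Whitfield, Adeyemi and Horvat (Ambassador); then Romero (High Commissioner); then Chaudhari and Kowalski (Minister Plenipotentiary); then Marino and Bianchi (Minister Resident).
Whitfield, Adeyemi and Horvat are each not a regional dean, so the next rule applies.
Among Whitfield, Adeyemi and Horvat, by date of presenting credentials (earlier first): Whitfield (2005-12-04) before Adeyemi (2011-01-09) before Horvat (2011-01-19).
Chaudhari and Kowalski are each not a regional dean, so the next rule applies.
Among Chaudhari and Kowalski, by date of presenting credentials (earlier first): Chaudhari (2007-03-22) before Kowalski (2010-10-15).
Marino and Bianchi are each Dean of a regional group, so the next rule applies.
Among Marino and Bianchi, by date of presenting credentials (earlier first): Marino (2006-01-05) before Bianchi (2007-05-27).
Order: Whitfield, Adeyemi, Horvat, Romero, Chaudhari, Kowalski, Marino, Bianchi.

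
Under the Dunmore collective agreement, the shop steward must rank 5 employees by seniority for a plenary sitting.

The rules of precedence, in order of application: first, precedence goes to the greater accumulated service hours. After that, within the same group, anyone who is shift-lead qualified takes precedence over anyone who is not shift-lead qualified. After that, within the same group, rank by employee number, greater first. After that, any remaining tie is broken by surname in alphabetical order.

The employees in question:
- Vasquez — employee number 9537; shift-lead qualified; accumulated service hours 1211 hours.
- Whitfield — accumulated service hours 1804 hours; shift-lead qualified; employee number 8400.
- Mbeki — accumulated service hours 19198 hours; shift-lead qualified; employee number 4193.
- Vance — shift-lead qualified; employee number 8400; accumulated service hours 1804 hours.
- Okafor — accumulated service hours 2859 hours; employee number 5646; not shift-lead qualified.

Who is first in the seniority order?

Mbeki

By accumulated service hours (higher first): Mbeki (19198 hours); then Okafor (2859 hours); then Vance and Whitfield (both 1804 hours); then Vasquez (1211 hours).
Vance and Whitfield are each shift-lead qualified, so the next rule applies.
Vance and Whitfield both have employee number 8400, so the next rule applies.
Among Vance and Whitfield, alphabetically by surname: Vance before Whitfield.
Order: Mbeki, Okafor, Vance, Whitfield, Vasquez.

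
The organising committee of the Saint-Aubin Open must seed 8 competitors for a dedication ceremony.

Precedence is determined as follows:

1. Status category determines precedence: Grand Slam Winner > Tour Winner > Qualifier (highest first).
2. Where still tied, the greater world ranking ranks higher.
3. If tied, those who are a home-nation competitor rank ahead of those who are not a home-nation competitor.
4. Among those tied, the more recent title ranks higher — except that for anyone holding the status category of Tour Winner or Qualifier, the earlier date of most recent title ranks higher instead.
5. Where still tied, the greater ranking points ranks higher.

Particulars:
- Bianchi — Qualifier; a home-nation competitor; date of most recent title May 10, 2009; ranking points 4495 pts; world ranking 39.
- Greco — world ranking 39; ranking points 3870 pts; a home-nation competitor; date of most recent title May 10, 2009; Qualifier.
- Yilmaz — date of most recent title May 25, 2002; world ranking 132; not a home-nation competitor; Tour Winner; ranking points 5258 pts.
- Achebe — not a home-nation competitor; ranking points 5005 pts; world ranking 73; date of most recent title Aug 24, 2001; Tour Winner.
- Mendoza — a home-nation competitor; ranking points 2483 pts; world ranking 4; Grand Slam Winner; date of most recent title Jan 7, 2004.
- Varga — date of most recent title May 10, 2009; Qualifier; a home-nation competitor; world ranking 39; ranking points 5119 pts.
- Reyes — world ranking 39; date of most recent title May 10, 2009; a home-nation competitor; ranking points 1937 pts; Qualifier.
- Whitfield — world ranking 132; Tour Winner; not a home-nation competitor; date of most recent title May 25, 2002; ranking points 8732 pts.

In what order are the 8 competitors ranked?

Mendoza, Whitfield, Yilmaz, Achebe, Varga, Bianchi, Greco, Reyes

By status category: Mendoza (Grand Slam Winner); then Whitfield, Yilmaz and Achebe (Tour Winner); then Varga, Bianchi, Greco and Reyes (Qualifier).
Among Whitfield, Yilmaz and Achebe, by world ranking (higher first): Whitfield and Yilmaz (132) before Achebe (73).
Whitfield and Yilmaz are each not a home-nation competitor, so the next rule applies.
Whitfield and Yilmaz both have date of most recent title May 25, 2002, so the next rule applies.
Among Whitfield and Yilmaz, by ranking points (higher first): Whitfield (8732 pts) before Yilmaz (5258 pts).
Varga, Bianchi, Greco and Reyes all have world ranking 39, so the next rule applies.
Varga, Bianchi, Greco and Reyes are each a home-nation competitor, so the next rule applies.
Varga, Bianchi, Greco and Reyes all have date of most recent title May 10, 2009, so the next rule applies.
Among Varga, Bianchi, Greco and Reyes, by ranking points (higher first): Varga (5119 pts) before Bianchi (4495 pts) before Greco (3870 pts) before Reyes (1937 pts).
Full order: Mendoza, Whitfield, Yilmaz, Achebe, Varga, Bianchi, Greco, Reyes.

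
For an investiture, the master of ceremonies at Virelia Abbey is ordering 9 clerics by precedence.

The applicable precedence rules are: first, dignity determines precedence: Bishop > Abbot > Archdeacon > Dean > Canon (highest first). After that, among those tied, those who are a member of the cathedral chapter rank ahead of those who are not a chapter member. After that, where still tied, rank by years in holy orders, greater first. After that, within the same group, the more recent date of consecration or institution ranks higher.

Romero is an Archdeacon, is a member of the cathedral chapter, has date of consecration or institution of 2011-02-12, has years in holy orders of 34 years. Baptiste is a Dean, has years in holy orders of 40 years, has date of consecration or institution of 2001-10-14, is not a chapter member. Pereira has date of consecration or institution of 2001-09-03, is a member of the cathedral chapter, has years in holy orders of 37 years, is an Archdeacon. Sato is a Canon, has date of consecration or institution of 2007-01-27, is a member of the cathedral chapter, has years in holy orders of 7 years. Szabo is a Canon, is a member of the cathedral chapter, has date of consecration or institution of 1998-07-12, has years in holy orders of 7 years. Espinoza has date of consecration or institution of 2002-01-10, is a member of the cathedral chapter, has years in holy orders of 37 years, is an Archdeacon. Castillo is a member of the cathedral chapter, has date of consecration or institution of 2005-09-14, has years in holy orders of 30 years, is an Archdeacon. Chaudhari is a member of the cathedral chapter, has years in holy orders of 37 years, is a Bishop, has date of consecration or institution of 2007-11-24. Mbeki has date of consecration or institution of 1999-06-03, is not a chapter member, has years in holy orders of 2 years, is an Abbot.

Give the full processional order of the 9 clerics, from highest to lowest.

By dignity: Chaudhari (Bishop); then Mbeki (Abbot); then Espinoza, Pereira, Romero and Castillo (Archdeacon); then Baptiste (Dean); then Sato and Szabo (Canon).
Espinoza, Pereira, Romero and Castillo are each a member of the cathedral chapter, so the next rule applies.
Among Espinoza, Pereira, Romero and Castillo, by years in holy orders (higher first): Espinoza and Pereira (37 years) before Romero (34 years) before Castillo (30 years).
Among Espinoza and Pereira, by date of consecration or institution (later first): Espinoza (2002-01-10) before Pereira (2001-09-03).
Sato and Szabo are each a member of the cathedral chapter, so the next rule applies.
Sato and Szabo both have years in holy orders 7 years, so the next rule applies.
Among Sato and Szabo, by date of consecration or institution (later first): Sato (2007-01-27) before Szabo (1998-07-12).
Full order: Chaudhari, Mbeki, Espinoza, Pereira, Romero, Castillo, Baptiste, Sato, Szabo.

Chaudhari, Mbeki, Espinoza, Pereira, Romero, Castillo, Baptiste, Sato, Szabo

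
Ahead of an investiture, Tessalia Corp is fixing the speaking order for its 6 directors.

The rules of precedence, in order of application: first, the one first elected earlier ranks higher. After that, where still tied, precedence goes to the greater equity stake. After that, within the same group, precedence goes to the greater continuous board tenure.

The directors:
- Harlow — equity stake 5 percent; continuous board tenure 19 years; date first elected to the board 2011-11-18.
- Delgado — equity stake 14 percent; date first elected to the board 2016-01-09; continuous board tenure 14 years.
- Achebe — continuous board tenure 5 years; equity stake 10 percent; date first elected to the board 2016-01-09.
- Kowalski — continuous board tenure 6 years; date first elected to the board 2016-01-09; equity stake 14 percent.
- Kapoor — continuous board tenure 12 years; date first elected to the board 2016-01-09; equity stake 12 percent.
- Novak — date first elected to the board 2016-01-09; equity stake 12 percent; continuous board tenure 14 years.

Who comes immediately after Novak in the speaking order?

Kapoor

By date first elected to the board (earlier first): Harlow (2011-11-18); then Delgado, Kowalski, Novak, Kapoor and Achebe (each 2016-01-09).
Among Delgado, Kowalski, Novak, Kapoor and Achebe, by equity stake (higher first): Delgado and Kowalski (14 percent) before Novak and Kapoor (12 percent) before Achebe (10 percent).
Among Delgado and Kowalski, by continuous board tenure (higher first): Delgado (14 years) before Kowalski (6 years).
Among Novak and Kapoor, by continuous board tenure (higher first): Novak (14 years) before Kapoor (12 years).
Order: Harlow, Delgado, Kowalski, Novak, Kapoor, Achebe.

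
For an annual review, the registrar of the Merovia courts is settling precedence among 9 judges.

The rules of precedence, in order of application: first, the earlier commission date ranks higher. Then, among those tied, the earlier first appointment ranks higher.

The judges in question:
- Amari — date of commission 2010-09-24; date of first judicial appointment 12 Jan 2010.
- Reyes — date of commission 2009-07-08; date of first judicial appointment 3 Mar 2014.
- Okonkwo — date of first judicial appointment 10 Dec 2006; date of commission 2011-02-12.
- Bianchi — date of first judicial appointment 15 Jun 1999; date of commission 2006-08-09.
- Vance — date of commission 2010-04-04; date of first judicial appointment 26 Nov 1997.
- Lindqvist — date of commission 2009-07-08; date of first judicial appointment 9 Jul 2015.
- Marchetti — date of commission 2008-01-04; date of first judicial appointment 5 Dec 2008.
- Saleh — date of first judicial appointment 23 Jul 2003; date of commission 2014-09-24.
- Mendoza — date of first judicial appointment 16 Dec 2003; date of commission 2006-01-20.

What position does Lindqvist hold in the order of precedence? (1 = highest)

By date of commission (earlier first): Mendoza (2006-01-20); then Bianchi (2006-08-09); then Marchetti (2008-01-04); then Reyes and Lindqvist (both 2009-07-08); then Vance (2010-04-04); then Amari (2010-09-24); then Okonkwo (2011-02-12); then Saleh (2014-09-24).
Among Reyes and Lindqvist, by date of first judicial appointment (earlier first): Reyes (3 Mar 2014) before Lindqvist (9 Jul 2015).
Order: Mendoza, Bianchi, Marchetti, Reyes, Lindqvist, Vance, Amari, Okonkwo, Saleh. So position 5.

5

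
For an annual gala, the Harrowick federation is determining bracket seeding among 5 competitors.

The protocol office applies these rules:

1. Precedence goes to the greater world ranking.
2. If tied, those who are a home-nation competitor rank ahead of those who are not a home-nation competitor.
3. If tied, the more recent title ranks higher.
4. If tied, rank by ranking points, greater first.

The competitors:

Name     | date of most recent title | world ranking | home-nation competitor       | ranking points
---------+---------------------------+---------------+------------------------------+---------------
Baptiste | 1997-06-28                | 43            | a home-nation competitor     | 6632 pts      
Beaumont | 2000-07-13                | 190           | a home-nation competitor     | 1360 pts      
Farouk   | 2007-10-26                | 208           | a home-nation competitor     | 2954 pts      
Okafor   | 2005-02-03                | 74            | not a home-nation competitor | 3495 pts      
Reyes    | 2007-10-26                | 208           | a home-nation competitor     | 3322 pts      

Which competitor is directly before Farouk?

Reyes

By world ranking (higher first): Reyes and Farouk (both 208); then Beaumont (190); then Okafor (74); then Baptiste (43).
Reyes and Farouk are each a home-nation competitor, so the next rule applies.
Reyes and Farouk both have date of most recent title 2007-10-26, so the next rule applies.
Among Reyes and Farouk, by ranking points (higher first): Reyes (3322 pts) before Farouk (2954 pts).
Order: Reyes, Farouk, Beaumont, Okafor, Baptiste.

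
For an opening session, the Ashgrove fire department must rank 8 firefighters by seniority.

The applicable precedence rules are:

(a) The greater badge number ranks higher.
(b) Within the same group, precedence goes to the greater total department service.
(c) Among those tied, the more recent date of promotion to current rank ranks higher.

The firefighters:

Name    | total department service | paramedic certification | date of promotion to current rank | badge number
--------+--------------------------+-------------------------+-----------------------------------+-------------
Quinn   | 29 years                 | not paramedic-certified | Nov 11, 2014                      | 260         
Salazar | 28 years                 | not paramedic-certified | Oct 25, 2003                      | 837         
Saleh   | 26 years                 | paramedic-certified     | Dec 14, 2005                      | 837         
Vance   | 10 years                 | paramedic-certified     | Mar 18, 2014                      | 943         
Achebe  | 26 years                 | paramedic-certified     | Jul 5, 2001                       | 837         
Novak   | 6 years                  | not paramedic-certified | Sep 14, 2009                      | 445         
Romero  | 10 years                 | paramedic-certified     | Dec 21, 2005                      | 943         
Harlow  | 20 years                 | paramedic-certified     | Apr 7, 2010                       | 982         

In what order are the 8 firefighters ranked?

Harlow, Vance, Romero, Salazar, Saleh, Achebe, Novak, Quinn

By badge number (higher first): Harlow (982); then Vance and Romero (both 943); then Salazar, Saleh and Achebe (each 837); then Novak (445); then Quinn (260).
Vance and Romero both have total department service 10 years, so the next rule applies.
Among Vance and Romero, by date of promotion to current rank (later first): Vance (Mar 18, 2014) before Romero (Dec 21, 2005).
Among Salazar, Saleh and Achebe, by total department service (higher first): Salazar (28 years) before Saleh and Achebe (26 years).
Among Saleh and Achebe, by date of promotion to current rank (later first): Saleh (Dec 14, 2005) before Achebe (Jul 5, 2001).
Full order: Harlow, Vance, Romero, Salazar, Saleh, Achebe, Novak, Quinn.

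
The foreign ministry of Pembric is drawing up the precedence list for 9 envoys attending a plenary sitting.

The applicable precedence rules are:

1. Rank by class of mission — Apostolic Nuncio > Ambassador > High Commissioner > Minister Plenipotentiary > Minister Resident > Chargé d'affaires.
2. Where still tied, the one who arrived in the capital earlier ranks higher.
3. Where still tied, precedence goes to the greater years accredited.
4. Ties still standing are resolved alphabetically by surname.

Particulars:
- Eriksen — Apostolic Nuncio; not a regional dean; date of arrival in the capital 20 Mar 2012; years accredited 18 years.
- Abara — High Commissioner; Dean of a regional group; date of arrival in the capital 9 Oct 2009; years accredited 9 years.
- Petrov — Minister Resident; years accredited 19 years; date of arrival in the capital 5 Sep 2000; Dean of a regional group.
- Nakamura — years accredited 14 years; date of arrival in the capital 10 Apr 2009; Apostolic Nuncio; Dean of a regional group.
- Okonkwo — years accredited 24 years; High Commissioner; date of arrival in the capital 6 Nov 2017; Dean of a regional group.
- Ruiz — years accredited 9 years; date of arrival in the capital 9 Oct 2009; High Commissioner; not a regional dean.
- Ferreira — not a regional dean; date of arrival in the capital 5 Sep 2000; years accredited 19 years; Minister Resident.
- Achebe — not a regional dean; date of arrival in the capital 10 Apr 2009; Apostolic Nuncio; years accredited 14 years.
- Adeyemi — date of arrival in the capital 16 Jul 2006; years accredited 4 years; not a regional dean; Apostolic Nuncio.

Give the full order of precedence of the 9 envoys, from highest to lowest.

By class of mission: Adeyemi, Achebe, Nakamura and Eriksen (Apostolic Nuncio); then Abara, Ruiz and Okonkwo (High Commissioner); then Ferreira and Petrov (Minister Resident).
Among Adeyemi, Achebe, Nakamura and Eriksen, by date of arrival in the capital (earlier first): Adeyemi (16 Jul 2006) before Achebe and Nakamura (10 Apr 2009) before Eriksen (20 Mar 2012).
Achebe and Nakamura both have years accredited 14 years, so the next rule applies.
Among Achebe and Nakamura, alphabetically by surname: Achebe before Nakamura.
Among Abara, Ruiz and Okonkwo, by date of arrival in the capital (earlier first): Abara and Ruiz (9 Oct 2009) before Okonkwo (6 Nov 2017).
Abara and Ruiz both have years accredited 9 years, so the next rule applies.
Among Abara and Ruiz, alphabetically by surname: Abara before Ruiz.
Ferreira and Petrov both have date of arrival in the capital 5 Sep 2000, so the next rule applies.
Ferreira and Petrov both have years accredited 19 years, so the next rule applies.
Among Ferreira and Petrov, alphabetically by surname: Ferreira before Petrov.
Full order: Adeyemi, Achebe, Nakamura, Eriksen, Abara, Ruiz, Okonkwo, Ferreira, Petrov.

Adeyemi, Achebe, Nakamura, Eriksen, Abara, Ruiz, Okonkwo, Ferreira, Petrov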